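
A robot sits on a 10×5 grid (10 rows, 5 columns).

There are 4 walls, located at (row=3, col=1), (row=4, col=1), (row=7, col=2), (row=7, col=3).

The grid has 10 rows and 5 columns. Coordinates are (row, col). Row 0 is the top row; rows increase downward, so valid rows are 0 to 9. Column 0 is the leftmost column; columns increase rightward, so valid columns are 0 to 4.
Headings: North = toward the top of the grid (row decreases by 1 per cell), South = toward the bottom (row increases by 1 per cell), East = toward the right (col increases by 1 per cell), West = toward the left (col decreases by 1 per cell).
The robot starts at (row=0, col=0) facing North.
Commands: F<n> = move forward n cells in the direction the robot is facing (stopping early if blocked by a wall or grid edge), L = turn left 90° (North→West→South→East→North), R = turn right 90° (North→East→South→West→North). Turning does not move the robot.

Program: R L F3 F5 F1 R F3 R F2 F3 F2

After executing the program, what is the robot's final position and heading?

Answer: Final position: (row=6, col=3), facing South

Derivation:
Start: (row=0, col=0), facing North
  R: turn right, now facing East
  L: turn left, now facing North
  F3: move forward 0/3 (blocked), now at (row=0, col=0)
  F5: move forward 0/5 (blocked), now at (row=0, col=0)
  F1: move forward 0/1 (blocked), now at (row=0, col=0)
  R: turn right, now facing East
  F3: move forward 3, now at (row=0, col=3)
  R: turn right, now facing South
  F2: move forward 2, now at (row=2, col=3)
  F3: move forward 3, now at (row=5, col=3)
  F2: move forward 1/2 (blocked), now at (row=6, col=3)
Final: (row=6, col=3), facing South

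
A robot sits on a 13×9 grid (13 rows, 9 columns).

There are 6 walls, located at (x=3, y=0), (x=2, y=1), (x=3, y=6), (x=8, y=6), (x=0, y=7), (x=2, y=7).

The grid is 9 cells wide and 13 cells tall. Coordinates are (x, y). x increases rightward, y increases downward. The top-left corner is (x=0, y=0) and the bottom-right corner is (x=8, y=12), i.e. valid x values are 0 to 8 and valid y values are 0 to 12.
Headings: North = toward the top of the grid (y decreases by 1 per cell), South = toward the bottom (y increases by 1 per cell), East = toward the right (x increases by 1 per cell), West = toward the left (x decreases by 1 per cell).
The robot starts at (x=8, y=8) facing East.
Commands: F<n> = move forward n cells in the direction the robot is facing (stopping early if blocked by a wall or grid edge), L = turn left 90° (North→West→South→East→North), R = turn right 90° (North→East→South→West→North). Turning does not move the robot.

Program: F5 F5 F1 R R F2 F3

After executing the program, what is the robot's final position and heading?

Answer: Final position: (x=3, y=8), facing West

Derivation:
Start: (x=8, y=8), facing East
  F5: move forward 0/5 (blocked), now at (x=8, y=8)
  F5: move forward 0/5 (blocked), now at (x=8, y=8)
  F1: move forward 0/1 (blocked), now at (x=8, y=8)
  R: turn right, now facing South
  R: turn right, now facing West
  F2: move forward 2, now at (x=6, y=8)
  F3: move forward 3, now at (x=3, y=8)
Final: (x=3, y=8), facing West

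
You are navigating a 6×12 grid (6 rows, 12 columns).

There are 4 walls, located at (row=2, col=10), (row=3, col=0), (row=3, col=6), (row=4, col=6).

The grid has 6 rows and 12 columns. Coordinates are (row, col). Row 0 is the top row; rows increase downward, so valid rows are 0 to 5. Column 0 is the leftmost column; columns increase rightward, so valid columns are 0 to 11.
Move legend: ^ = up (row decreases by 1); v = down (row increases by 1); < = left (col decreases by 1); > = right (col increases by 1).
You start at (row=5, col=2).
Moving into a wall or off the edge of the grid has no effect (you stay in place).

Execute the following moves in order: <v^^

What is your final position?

Start: (row=5, col=2)
  < (left): (row=5, col=2) -> (row=5, col=1)
  v (down): blocked, stay at (row=5, col=1)
  ^ (up): (row=5, col=1) -> (row=4, col=1)
  ^ (up): (row=4, col=1) -> (row=3, col=1)
Final: (row=3, col=1)

Answer: Final position: (row=3, col=1)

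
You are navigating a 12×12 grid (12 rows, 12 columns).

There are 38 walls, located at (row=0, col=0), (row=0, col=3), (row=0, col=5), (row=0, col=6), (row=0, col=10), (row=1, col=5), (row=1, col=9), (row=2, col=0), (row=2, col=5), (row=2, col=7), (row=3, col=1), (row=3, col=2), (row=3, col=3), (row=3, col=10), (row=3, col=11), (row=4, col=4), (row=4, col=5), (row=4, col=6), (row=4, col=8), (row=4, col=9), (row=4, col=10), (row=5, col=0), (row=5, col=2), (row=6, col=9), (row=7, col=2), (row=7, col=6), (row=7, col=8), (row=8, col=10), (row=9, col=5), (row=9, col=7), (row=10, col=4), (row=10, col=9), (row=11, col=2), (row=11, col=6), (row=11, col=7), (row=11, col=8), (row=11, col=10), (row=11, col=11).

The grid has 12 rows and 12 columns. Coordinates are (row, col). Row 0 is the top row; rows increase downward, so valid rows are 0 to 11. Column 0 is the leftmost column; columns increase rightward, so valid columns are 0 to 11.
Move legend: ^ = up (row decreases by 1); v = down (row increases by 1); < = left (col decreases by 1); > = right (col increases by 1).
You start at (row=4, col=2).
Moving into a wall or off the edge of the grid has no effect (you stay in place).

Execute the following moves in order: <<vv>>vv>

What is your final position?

Answer: Final position: (row=4, col=3)

Derivation:
Start: (row=4, col=2)
  < (left): (row=4, col=2) -> (row=4, col=1)
  < (left): (row=4, col=1) -> (row=4, col=0)
  v (down): blocked, stay at (row=4, col=0)
  v (down): blocked, stay at (row=4, col=0)
  > (right): (row=4, col=0) -> (row=4, col=1)
  > (right): (row=4, col=1) -> (row=4, col=2)
  v (down): blocked, stay at (row=4, col=2)
  v (down): blocked, stay at (row=4, col=2)
  > (right): (row=4, col=2) -> (row=4, col=3)
Final: (row=4, col=3)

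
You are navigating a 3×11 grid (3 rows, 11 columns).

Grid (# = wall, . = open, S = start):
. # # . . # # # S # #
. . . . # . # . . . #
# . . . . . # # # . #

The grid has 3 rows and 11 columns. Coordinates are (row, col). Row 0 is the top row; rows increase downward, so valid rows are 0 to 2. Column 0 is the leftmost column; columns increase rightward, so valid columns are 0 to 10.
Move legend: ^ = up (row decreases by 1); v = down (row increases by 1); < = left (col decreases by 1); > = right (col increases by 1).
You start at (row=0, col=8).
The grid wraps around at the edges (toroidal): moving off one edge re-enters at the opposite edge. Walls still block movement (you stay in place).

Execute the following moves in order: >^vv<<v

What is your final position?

Answer: Final position: (row=1, col=7)

Derivation:
Start: (row=0, col=8)
  > (right): blocked, stay at (row=0, col=8)
  ^ (up): blocked, stay at (row=0, col=8)
  v (down): (row=0, col=8) -> (row=1, col=8)
  v (down): blocked, stay at (row=1, col=8)
  < (left): (row=1, col=8) -> (row=1, col=7)
  < (left): blocked, stay at (row=1, col=7)
  v (down): blocked, stay at (row=1, col=7)
Final: (row=1, col=7)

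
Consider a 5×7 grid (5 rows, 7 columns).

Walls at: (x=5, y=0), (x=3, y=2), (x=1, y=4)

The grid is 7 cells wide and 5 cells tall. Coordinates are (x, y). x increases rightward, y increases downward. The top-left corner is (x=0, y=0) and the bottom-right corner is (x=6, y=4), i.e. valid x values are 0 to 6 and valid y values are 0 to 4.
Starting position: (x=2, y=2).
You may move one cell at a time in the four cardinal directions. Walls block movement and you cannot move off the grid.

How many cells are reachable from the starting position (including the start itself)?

BFS flood-fill from (x=2, y=2):
  Distance 0: (x=2, y=2)
  Distance 1: (x=2, y=1), (x=1, y=2), (x=2, y=3)
  Distance 2: (x=2, y=0), (x=1, y=1), (x=3, y=1), (x=0, y=2), (x=1, y=3), (x=3, y=3), (x=2, y=4)
  Distance 3: (x=1, y=0), (x=3, y=0), (x=0, y=1), (x=4, y=1), (x=0, y=3), (x=4, y=3), (x=3, y=4)
  Distance 4: (x=0, y=0), (x=4, y=0), (x=5, y=1), (x=4, y=2), (x=5, y=3), (x=0, y=4), (x=4, y=4)
  Distance 5: (x=6, y=1), (x=5, y=2), (x=6, y=3), (x=5, y=4)
  Distance 6: (x=6, y=0), (x=6, y=2), (x=6, y=4)
Total reachable: 32 (grid has 32 open cells total)

Answer: Reachable cells: 32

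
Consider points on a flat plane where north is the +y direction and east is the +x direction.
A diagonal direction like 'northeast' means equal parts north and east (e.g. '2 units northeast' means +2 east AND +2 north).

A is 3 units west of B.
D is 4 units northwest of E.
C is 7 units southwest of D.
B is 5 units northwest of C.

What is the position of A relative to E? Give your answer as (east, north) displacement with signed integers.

Place E at the origin (east=0, north=0).
  D is 4 units northwest of E: delta (east=-4, north=+4); D at (east=-4, north=4).
  C is 7 units southwest of D: delta (east=-7, north=-7); C at (east=-11, north=-3).
  B is 5 units northwest of C: delta (east=-5, north=+5); B at (east=-16, north=2).
  A is 3 units west of B: delta (east=-3, north=+0); A at (east=-19, north=2).
Therefore A relative to E: (east=-19, north=2).

Answer: A is at (east=-19, north=2) relative to E.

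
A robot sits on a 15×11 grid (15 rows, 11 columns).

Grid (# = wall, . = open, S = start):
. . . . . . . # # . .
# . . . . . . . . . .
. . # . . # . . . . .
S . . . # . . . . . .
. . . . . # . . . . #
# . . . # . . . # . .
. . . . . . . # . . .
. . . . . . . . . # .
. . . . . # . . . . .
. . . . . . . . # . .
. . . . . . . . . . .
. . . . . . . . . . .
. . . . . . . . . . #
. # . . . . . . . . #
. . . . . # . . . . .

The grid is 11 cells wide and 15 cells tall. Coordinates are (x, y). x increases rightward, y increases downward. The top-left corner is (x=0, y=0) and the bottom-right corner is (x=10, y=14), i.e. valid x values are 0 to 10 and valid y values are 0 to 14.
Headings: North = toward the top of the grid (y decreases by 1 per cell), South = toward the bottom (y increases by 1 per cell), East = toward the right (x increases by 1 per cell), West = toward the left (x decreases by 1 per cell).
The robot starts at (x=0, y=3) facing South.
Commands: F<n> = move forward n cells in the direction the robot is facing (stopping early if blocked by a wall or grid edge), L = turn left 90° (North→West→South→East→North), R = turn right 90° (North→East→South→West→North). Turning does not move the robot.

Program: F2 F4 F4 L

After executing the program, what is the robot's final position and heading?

Answer: Final position: (x=0, y=4), facing East

Derivation:
Start: (x=0, y=3), facing South
  F2: move forward 1/2 (blocked), now at (x=0, y=4)
  F4: move forward 0/4 (blocked), now at (x=0, y=4)
  F4: move forward 0/4 (blocked), now at (x=0, y=4)
  L: turn left, now facing East
Final: (x=0, y=4), facing East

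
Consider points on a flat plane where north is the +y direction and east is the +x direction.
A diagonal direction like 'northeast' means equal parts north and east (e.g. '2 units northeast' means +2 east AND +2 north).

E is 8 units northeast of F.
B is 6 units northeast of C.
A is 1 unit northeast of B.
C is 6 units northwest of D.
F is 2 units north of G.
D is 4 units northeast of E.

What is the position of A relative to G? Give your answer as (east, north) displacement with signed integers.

Answer: A is at (east=13, north=27) relative to G.

Derivation:
Place G at the origin (east=0, north=0).
  F is 2 units north of G: delta (east=+0, north=+2); F at (east=0, north=2).
  E is 8 units northeast of F: delta (east=+8, north=+8); E at (east=8, north=10).
  D is 4 units northeast of E: delta (east=+4, north=+4); D at (east=12, north=14).
  C is 6 units northwest of D: delta (east=-6, north=+6); C at (east=6, north=20).
  B is 6 units northeast of C: delta (east=+6, north=+6); B at (east=12, north=26).
  A is 1 unit northeast of B: delta (east=+1, north=+1); A at (east=13, north=27).
Therefore A relative to G: (east=13, north=27).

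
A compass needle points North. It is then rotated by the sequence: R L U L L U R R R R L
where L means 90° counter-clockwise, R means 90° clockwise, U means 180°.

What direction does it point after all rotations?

Start: North
  R (right (90° clockwise)) -> East
  L (left (90° counter-clockwise)) -> North
  U (U-turn (180°)) -> South
  L (left (90° counter-clockwise)) -> East
  L (left (90° counter-clockwise)) -> North
  U (U-turn (180°)) -> South
  R (right (90° clockwise)) -> West
  R (right (90° clockwise)) -> North
  R (right (90° clockwise)) -> East
  R (right (90° clockwise)) -> South
  L (left (90° counter-clockwise)) -> East
Final: East

Answer: Final heading: East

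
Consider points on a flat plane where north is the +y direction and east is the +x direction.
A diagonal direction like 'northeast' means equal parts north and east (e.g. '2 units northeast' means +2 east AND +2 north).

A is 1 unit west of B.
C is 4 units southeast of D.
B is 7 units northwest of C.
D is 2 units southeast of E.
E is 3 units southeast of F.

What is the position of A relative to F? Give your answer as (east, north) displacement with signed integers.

Answer: A is at (east=1, north=-2) relative to F.

Derivation:
Place F at the origin (east=0, north=0).
  E is 3 units southeast of F: delta (east=+3, north=-3); E at (east=3, north=-3).
  D is 2 units southeast of E: delta (east=+2, north=-2); D at (east=5, north=-5).
  C is 4 units southeast of D: delta (east=+4, north=-4); C at (east=9, north=-9).
  B is 7 units northwest of C: delta (east=-7, north=+7); B at (east=2, north=-2).
  A is 1 unit west of B: delta (east=-1, north=+0); A at (east=1, north=-2).
Therefore A relative to F: (east=1, north=-2).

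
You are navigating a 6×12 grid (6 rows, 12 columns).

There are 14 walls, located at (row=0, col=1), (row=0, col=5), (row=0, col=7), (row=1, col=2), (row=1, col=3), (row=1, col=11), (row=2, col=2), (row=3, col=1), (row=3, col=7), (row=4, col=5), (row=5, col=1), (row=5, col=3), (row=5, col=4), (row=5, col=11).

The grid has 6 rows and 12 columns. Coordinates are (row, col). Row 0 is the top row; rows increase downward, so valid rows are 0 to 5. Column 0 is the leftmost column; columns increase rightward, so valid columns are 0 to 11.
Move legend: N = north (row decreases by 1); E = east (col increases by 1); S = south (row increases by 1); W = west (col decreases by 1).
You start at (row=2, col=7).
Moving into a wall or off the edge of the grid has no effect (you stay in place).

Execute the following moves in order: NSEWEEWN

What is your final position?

Answer: Final position: (row=1, col=8)

Derivation:
Start: (row=2, col=7)
  N (north): (row=2, col=7) -> (row=1, col=7)
  S (south): (row=1, col=7) -> (row=2, col=7)
  E (east): (row=2, col=7) -> (row=2, col=8)
  W (west): (row=2, col=8) -> (row=2, col=7)
  E (east): (row=2, col=7) -> (row=2, col=8)
  E (east): (row=2, col=8) -> (row=2, col=9)
  W (west): (row=2, col=9) -> (row=2, col=8)
  N (north): (row=2, col=8) -> (row=1, col=8)
Final: (row=1, col=8)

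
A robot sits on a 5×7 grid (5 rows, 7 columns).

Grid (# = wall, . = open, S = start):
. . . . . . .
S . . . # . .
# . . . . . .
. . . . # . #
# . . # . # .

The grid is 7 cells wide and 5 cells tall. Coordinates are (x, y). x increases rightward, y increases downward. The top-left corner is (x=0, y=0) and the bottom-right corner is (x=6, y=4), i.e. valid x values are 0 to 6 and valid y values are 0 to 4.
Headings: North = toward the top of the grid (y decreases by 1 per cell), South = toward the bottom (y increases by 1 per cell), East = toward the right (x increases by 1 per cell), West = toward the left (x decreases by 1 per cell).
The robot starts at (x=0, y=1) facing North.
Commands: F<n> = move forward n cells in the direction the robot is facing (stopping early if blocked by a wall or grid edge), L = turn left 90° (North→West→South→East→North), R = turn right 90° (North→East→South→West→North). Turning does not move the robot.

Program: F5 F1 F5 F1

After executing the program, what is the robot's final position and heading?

Answer: Final position: (x=0, y=0), facing North

Derivation:
Start: (x=0, y=1), facing North
  F5: move forward 1/5 (blocked), now at (x=0, y=0)
  F1: move forward 0/1 (blocked), now at (x=0, y=0)
  F5: move forward 0/5 (blocked), now at (x=0, y=0)
  F1: move forward 0/1 (blocked), now at (x=0, y=0)
Final: (x=0, y=0), facing North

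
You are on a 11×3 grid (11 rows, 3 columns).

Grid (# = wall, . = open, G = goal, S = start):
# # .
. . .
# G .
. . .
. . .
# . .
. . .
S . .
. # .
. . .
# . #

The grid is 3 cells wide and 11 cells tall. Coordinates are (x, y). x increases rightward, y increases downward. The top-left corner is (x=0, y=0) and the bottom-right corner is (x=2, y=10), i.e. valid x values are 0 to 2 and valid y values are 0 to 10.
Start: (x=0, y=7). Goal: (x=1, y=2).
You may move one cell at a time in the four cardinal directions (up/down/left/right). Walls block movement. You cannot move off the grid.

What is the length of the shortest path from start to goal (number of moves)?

BFS from (x=0, y=7) until reaching (x=1, y=2):
  Distance 0: (x=0, y=7)
  Distance 1: (x=0, y=6), (x=1, y=7), (x=0, y=8)
  Distance 2: (x=1, y=6), (x=2, y=7), (x=0, y=9)
  Distance 3: (x=1, y=5), (x=2, y=6), (x=2, y=8), (x=1, y=9)
  Distance 4: (x=1, y=4), (x=2, y=5), (x=2, y=9), (x=1, y=10)
  Distance 5: (x=1, y=3), (x=0, y=4), (x=2, y=4)
  Distance 6: (x=1, y=2), (x=0, y=3), (x=2, y=3)  <- goal reached here
One shortest path (6 moves): (x=0, y=7) -> (x=1, y=7) -> (x=1, y=6) -> (x=1, y=5) -> (x=1, y=4) -> (x=1, y=3) -> (x=1, y=2)

Answer: Shortest path length: 6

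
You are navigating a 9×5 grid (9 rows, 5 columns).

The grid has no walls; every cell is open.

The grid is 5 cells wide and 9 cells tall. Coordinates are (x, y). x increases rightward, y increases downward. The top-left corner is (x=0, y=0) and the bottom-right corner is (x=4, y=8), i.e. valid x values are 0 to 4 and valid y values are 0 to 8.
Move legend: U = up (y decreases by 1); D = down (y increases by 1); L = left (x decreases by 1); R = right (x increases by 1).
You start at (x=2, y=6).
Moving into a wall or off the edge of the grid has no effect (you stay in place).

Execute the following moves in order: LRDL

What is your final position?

Start: (x=2, y=6)
  L (left): (x=2, y=6) -> (x=1, y=6)
  R (right): (x=1, y=6) -> (x=2, y=6)
  D (down): (x=2, y=6) -> (x=2, y=7)
  L (left): (x=2, y=7) -> (x=1, y=7)
Final: (x=1, y=7)

Answer: Final position: (x=1, y=7)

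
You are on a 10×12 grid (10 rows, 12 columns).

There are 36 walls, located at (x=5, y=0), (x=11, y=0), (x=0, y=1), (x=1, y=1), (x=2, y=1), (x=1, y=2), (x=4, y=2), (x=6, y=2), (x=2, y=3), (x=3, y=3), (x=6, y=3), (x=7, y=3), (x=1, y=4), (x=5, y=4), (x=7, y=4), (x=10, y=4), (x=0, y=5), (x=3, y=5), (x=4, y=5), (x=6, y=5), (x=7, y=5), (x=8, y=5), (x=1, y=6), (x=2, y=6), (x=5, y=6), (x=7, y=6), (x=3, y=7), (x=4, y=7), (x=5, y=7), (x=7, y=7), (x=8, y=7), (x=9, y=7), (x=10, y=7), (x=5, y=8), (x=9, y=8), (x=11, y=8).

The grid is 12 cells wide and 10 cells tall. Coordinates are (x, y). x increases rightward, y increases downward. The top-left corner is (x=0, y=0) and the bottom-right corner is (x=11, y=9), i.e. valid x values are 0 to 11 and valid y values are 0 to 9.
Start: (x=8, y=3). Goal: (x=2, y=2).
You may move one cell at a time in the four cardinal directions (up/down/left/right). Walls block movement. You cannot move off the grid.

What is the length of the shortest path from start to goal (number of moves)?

Answer: Shortest path length: 9

Derivation:
BFS from (x=8, y=3) until reaching (x=2, y=2):
  Distance 0: (x=8, y=3)
  Distance 1: (x=8, y=2), (x=9, y=3), (x=8, y=4)
  Distance 2: (x=8, y=1), (x=7, y=2), (x=9, y=2), (x=10, y=3), (x=9, y=4)
  Distance 3: (x=8, y=0), (x=7, y=1), (x=9, y=1), (x=10, y=2), (x=11, y=3), (x=9, y=5)
  Distance 4: (x=7, y=0), (x=9, y=0), (x=6, y=1), (x=10, y=1), (x=11, y=2), (x=11, y=4), (x=10, y=5), (x=9, y=6)
  Distance 5: (x=6, y=0), (x=10, y=0), (x=5, y=1), (x=11, y=1), (x=11, y=5), (x=8, y=6), (x=10, y=6)
  Distance 6: (x=4, y=1), (x=5, y=2), (x=11, y=6)
  Distance 7: (x=4, y=0), (x=3, y=1), (x=5, y=3), (x=11, y=7)
  Distance 8: (x=3, y=0), (x=3, y=2), (x=4, y=3)
  Distance 9: (x=2, y=0), (x=2, y=2), (x=4, y=4)  <- goal reached here
One shortest path (9 moves): (x=8, y=3) -> (x=8, y=2) -> (x=7, y=2) -> (x=7, y=1) -> (x=6, y=1) -> (x=5, y=1) -> (x=4, y=1) -> (x=3, y=1) -> (x=3, y=2) -> (x=2, y=2)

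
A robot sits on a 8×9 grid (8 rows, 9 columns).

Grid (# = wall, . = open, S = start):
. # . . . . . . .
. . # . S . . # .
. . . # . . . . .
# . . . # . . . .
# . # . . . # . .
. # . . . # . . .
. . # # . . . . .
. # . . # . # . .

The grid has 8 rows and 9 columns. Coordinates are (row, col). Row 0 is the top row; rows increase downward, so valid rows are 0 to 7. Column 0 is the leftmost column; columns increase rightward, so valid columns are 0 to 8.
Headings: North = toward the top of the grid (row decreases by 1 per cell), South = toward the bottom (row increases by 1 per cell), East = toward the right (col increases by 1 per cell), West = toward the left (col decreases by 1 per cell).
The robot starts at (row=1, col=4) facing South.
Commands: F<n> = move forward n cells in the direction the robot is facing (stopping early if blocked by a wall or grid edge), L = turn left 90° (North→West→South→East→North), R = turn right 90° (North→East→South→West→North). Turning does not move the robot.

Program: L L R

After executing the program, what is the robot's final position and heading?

Answer: Final position: (row=1, col=4), facing East

Derivation:
Start: (row=1, col=4), facing South
  L: turn left, now facing East
  L: turn left, now facing North
  R: turn right, now facing East
Final: (row=1, col=4), facing East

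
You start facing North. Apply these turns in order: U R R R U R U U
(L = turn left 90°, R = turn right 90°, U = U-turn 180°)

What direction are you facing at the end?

Answer: Final heading: North

Derivation:
Start: North
  U (U-turn (180°)) -> South
  R (right (90° clockwise)) -> West
  R (right (90° clockwise)) -> North
  R (right (90° clockwise)) -> East
  U (U-turn (180°)) -> West
  R (right (90° clockwise)) -> North
  U (U-turn (180°)) -> South
  U (U-turn (180°)) -> North
Final: North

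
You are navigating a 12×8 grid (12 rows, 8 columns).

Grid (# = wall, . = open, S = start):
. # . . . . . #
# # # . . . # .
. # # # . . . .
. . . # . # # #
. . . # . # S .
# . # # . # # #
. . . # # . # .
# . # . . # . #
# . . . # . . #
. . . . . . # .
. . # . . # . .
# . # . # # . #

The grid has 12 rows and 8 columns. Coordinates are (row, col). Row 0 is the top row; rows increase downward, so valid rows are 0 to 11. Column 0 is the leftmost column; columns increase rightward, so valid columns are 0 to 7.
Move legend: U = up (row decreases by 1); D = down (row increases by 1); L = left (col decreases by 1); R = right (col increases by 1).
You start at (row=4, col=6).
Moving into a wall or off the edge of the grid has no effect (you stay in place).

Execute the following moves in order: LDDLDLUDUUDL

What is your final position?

Start: (row=4, col=6)
  L (left): blocked, stay at (row=4, col=6)
  D (down): blocked, stay at (row=4, col=6)
  D (down): blocked, stay at (row=4, col=6)
  L (left): blocked, stay at (row=4, col=6)
  D (down): blocked, stay at (row=4, col=6)
  L (left): blocked, stay at (row=4, col=6)
  U (up): blocked, stay at (row=4, col=6)
  D (down): blocked, stay at (row=4, col=6)
  U (up): blocked, stay at (row=4, col=6)
  U (up): blocked, stay at (row=4, col=6)
  D (down): blocked, stay at (row=4, col=6)
  L (left): blocked, stay at (row=4, col=6)
Final: (row=4, col=6)

Answer: Final position: (row=4, col=6)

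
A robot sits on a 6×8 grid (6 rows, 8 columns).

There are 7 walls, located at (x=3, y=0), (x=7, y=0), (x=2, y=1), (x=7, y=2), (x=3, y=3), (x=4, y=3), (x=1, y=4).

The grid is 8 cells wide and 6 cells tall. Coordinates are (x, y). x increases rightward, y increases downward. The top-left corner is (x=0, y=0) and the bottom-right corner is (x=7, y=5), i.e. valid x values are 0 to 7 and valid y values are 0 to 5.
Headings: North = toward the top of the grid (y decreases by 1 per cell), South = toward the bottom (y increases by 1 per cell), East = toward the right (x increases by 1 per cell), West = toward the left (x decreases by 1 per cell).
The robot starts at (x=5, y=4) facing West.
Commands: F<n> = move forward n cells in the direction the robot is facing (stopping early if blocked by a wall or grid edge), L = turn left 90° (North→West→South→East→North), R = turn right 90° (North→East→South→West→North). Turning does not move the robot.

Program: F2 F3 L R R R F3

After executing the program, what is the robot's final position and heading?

Answer: Final position: (x=5, y=4), facing East

Derivation:
Start: (x=5, y=4), facing West
  F2: move forward 2, now at (x=3, y=4)
  F3: move forward 1/3 (blocked), now at (x=2, y=4)
  L: turn left, now facing South
  R: turn right, now facing West
  R: turn right, now facing North
  R: turn right, now facing East
  F3: move forward 3, now at (x=5, y=4)
Final: (x=5, y=4), facing East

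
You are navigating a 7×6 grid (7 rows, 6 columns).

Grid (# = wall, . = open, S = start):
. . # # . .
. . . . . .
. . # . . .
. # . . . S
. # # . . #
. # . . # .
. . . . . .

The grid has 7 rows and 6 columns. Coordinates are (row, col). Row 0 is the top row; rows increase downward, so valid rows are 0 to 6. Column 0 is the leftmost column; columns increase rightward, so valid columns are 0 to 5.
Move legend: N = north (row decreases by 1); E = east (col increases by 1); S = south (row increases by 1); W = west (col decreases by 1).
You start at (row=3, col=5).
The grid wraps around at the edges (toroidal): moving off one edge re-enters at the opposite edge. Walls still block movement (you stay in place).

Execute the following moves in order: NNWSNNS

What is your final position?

Answer: Final position: (row=1, col=4)

Derivation:
Start: (row=3, col=5)
  N (north): (row=3, col=5) -> (row=2, col=5)
  N (north): (row=2, col=5) -> (row=1, col=5)
  W (west): (row=1, col=5) -> (row=1, col=4)
  S (south): (row=1, col=4) -> (row=2, col=4)
  N (north): (row=2, col=4) -> (row=1, col=4)
  N (north): (row=1, col=4) -> (row=0, col=4)
  S (south): (row=0, col=4) -> (row=1, col=4)
Final: (row=1, col=4)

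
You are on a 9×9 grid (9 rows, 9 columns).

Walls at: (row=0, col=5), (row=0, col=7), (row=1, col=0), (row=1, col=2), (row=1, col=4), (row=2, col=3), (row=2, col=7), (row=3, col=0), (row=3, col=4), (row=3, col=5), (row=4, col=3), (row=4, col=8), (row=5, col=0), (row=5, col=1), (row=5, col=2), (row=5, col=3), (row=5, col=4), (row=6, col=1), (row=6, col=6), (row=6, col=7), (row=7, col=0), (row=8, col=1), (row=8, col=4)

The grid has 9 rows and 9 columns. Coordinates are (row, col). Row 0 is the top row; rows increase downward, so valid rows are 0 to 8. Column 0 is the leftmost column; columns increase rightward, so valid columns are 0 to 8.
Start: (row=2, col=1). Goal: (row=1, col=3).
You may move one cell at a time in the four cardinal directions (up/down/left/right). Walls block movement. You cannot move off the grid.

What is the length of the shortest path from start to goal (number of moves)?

Answer: Shortest path length: 5

Derivation:
BFS from (row=2, col=1) until reaching (row=1, col=3):
  Distance 0: (row=2, col=1)
  Distance 1: (row=1, col=1), (row=2, col=0), (row=2, col=2), (row=3, col=1)
  Distance 2: (row=0, col=1), (row=3, col=2), (row=4, col=1)
  Distance 3: (row=0, col=0), (row=0, col=2), (row=3, col=3), (row=4, col=0), (row=4, col=2)
  Distance 4: (row=0, col=3)
  Distance 5: (row=0, col=4), (row=1, col=3)  <- goal reached here
One shortest path (5 moves): (row=2, col=1) -> (row=1, col=1) -> (row=0, col=1) -> (row=0, col=2) -> (row=0, col=3) -> (row=1, col=3)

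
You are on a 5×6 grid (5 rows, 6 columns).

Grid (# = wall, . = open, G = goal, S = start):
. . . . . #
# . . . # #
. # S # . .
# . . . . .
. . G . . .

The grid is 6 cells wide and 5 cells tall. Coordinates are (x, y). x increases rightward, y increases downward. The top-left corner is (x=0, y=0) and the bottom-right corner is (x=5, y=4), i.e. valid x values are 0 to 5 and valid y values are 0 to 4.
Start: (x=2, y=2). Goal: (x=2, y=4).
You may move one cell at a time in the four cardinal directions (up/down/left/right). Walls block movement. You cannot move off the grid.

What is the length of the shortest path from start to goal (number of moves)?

Answer: Shortest path length: 2

Derivation:
BFS from (x=2, y=2) until reaching (x=2, y=4):
  Distance 0: (x=2, y=2)
  Distance 1: (x=2, y=1), (x=2, y=3)
  Distance 2: (x=2, y=0), (x=1, y=1), (x=3, y=1), (x=1, y=3), (x=3, y=3), (x=2, y=4)  <- goal reached here
One shortest path (2 moves): (x=2, y=2) -> (x=2, y=3) -> (x=2, y=4)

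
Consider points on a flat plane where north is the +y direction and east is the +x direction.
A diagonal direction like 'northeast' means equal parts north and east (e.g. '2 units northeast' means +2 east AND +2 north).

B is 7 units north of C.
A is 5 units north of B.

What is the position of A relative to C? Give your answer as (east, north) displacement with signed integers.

Place C at the origin (east=0, north=0).
  B is 7 units north of C: delta (east=+0, north=+7); B at (east=0, north=7).
  A is 5 units north of B: delta (east=+0, north=+5); A at (east=0, north=12).
Therefore A relative to C: (east=0, north=12).

Answer: A is at (east=0, north=12) relative to C.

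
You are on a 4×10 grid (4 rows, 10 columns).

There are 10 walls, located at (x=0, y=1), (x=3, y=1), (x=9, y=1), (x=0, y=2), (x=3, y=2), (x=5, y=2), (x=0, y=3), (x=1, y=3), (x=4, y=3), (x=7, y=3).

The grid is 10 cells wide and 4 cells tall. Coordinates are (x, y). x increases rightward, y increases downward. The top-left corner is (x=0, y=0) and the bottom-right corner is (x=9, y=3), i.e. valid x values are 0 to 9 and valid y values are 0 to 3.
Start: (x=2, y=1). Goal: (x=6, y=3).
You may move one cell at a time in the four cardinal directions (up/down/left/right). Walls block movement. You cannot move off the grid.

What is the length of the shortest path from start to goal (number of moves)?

Answer: Shortest path length: 8

Derivation:
BFS from (x=2, y=1) until reaching (x=6, y=3):
  Distance 0: (x=2, y=1)
  Distance 1: (x=2, y=0), (x=1, y=1), (x=2, y=2)
  Distance 2: (x=1, y=0), (x=3, y=0), (x=1, y=2), (x=2, y=3)
  Distance 3: (x=0, y=0), (x=4, y=0), (x=3, y=3)
  Distance 4: (x=5, y=0), (x=4, y=1)
  Distance 5: (x=6, y=0), (x=5, y=1), (x=4, y=2)
  Distance 6: (x=7, y=0), (x=6, y=1)
  Distance 7: (x=8, y=0), (x=7, y=1), (x=6, y=2)
  Distance 8: (x=9, y=0), (x=8, y=1), (x=7, y=2), (x=6, y=3)  <- goal reached here
One shortest path (8 moves): (x=2, y=1) -> (x=2, y=0) -> (x=3, y=0) -> (x=4, y=0) -> (x=5, y=0) -> (x=6, y=0) -> (x=6, y=1) -> (x=6, y=2) -> (x=6, y=3)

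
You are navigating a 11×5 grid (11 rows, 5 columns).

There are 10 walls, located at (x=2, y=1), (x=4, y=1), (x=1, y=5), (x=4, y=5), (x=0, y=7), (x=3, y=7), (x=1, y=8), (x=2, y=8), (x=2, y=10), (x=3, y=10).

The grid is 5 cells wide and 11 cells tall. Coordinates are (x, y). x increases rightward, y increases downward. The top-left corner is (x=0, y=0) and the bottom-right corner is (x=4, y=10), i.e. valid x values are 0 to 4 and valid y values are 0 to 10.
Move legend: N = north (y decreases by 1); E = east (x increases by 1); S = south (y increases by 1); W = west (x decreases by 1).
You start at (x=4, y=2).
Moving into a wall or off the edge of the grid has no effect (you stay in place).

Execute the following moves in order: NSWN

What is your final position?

Answer: Final position: (x=3, y=2)

Derivation:
Start: (x=4, y=2)
  N (north): blocked, stay at (x=4, y=2)
  S (south): (x=4, y=2) -> (x=4, y=3)
  W (west): (x=4, y=3) -> (x=3, y=3)
  N (north): (x=3, y=3) -> (x=3, y=2)
Final: (x=3, y=2)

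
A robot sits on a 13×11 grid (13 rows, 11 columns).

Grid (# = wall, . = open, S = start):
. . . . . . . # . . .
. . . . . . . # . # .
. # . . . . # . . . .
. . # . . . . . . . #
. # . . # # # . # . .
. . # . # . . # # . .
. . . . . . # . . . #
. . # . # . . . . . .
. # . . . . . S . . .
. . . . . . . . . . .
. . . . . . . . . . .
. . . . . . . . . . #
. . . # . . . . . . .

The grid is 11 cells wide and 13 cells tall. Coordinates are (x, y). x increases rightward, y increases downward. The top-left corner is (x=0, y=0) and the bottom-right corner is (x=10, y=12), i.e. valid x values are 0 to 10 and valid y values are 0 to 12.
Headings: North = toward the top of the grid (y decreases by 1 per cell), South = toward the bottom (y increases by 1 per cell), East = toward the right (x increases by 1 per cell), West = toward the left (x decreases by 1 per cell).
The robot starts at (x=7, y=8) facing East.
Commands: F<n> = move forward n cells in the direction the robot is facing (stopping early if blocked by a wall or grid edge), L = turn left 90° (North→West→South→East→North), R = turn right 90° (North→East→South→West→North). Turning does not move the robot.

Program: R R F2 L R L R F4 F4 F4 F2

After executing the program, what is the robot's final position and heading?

Start: (x=7, y=8), facing East
  R: turn right, now facing South
  R: turn right, now facing West
  F2: move forward 2, now at (x=5, y=8)
  L: turn left, now facing South
  R: turn right, now facing West
  L: turn left, now facing South
  R: turn right, now facing West
  F4: move forward 3/4 (blocked), now at (x=2, y=8)
  F4: move forward 0/4 (blocked), now at (x=2, y=8)
  F4: move forward 0/4 (blocked), now at (x=2, y=8)
  F2: move forward 0/2 (blocked), now at (x=2, y=8)
Final: (x=2, y=8), facing West

Answer: Final position: (x=2, y=8), facing West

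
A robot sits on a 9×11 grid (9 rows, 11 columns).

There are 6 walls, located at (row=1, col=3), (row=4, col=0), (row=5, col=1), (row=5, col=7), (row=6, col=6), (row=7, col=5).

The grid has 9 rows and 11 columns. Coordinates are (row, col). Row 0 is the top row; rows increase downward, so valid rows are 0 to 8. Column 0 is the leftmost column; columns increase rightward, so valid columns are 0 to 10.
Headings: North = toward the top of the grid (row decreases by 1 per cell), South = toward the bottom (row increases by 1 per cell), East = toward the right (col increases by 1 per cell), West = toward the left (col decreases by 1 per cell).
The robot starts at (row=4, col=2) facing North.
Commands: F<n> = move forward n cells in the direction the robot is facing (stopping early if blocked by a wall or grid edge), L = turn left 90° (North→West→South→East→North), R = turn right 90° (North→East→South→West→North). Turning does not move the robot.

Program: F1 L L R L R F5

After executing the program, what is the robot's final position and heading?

Answer: Final position: (row=3, col=0), facing West

Derivation:
Start: (row=4, col=2), facing North
  F1: move forward 1, now at (row=3, col=2)
  L: turn left, now facing West
  L: turn left, now facing South
  R: turn right, now facing West
  L: turn left, now facing South
  R: turn right, now facing West
  F5: move forward 2/5 (blocked), now at (row=3, col=0)
Final: (row=3, col=0), facing West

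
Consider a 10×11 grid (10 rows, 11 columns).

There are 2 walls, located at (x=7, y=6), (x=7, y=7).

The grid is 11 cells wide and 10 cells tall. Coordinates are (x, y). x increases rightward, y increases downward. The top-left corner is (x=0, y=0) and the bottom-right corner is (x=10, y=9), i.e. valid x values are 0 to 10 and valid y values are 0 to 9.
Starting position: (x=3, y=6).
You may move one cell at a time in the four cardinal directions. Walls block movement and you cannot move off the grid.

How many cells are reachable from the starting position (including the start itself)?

BFS flood-fill from (x=3, y=6):
  Distance 0: (x=3, y=6)
  Distance 1: (x=3, y=5), (x=2, y=6), (x=4, y=6), (x=3, y=7)
  Distance 2: (x=3, y=4), (x=2, y=5), (x=4, y=5), (x=1, y=6), (x=5, y=6), (x=2, y=7), (x=4, y=7), (x=3, y=8)
  Distance 3: (x=3, y=3), (x=2, y=4), (x=4, y=4), (x=1, y=5), (x=5, y=5), (x=0, y=6), (x=6, y=6), (x=1, y=7), (x=5, y=7), (x=2, y=8), (x=4, y=8), (x=3, y=9)
  Distance 4: (x=3, y=2), (x=2, y=3), (x=4, y=3), (x=1, y=4), (x=5, y=4), (x=0, y=5), (x=6, y=5), (x=0, y=7), (x=6, y=7), (x=1, y=8), (x=5, y=8), (x=2, y=9), (x=4, y=9)
  Distance 5: (x=3, y=1), (x=2, y=2), (x=4, y=2), (x=1, y=3), (x=5, y=3), (x=0, y=4), (x=6, y=4), (x=7, y=5), (x=0, y=8), (x=6, y=8), (x=1, y=9), (x=5, y=9)
  Distance 6: (x=3, y=0), (x=2, y=1), (x=4, y=1), (x=1, y=2), (x=5, y=2), (x=0, y=3), (x=6, y=3), (x=7, y=4), (x=8, y=5), (x=7, y=8), (x=0, y=9), (x=6, y=9)
  Distance 7: (x=2, y=0), (x=4, y=0), (x=1, y=1), (x=5, y=1), (x=0, y=2), (x=6, y=2), (x=7, y=3), (x=8, y=4), (x=9, y=5), (x=8, y=6), (x=8, y=8), (x=7, y=9)
  Distance 8: (x=1, y=0), (x=5, y=0), (x=0, y=1), (x=6, y=1), (x=7, y=2), (x=8, y=3), (x=9, y=4), (x=10, y=5), (x=9, y=6), (x=8, y=7), (x=9, y=8), (x=8, y=9)
  Distance 9: (x=0, y=0), (x=6, y=0), (x=7, y=1), (x=8, y=2), (x=9, y=3), (x=10, y=4), (x=10, y=6), (x=9, y=7), (x=10, y=8), (x=9, y=9)
  Distance 10: (x=7, y=0), (x=8, y=1), (x=9, y=2), (x=10, y=3), (x=10, y=7), (x=10, y=9)
  Distance 11: (x=8, y=0), (x=9, y=1), (x=10, y=2)
  Distance 12: (x=9, y=0), (x=10, y=1)
  Distance 13: (x=10, y=0)
Total reachable: 108 (grid has 108 open cells total)

Answer: Reachable cells: 108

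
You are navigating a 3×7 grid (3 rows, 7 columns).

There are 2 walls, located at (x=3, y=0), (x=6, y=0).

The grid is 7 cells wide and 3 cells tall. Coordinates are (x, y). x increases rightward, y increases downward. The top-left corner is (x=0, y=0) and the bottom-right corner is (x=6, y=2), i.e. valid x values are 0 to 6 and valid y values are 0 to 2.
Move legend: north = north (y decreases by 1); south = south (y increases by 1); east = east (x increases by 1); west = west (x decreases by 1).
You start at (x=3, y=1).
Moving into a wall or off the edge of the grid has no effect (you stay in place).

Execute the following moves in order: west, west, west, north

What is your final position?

Start: (x=3, y=1)
  west (west): (x=3, y=1) -> (x=2, y=1)
  west (west): (x=2, y=1) -> (x=1, y=1)
  west (west): (x=1, y=1) -> (x=0, y=1)
  north (north): (x=0, y=1) -> (x=0, y=0)
Final: (x=0, y=0)

Answer: Final position: (x=0, y=0)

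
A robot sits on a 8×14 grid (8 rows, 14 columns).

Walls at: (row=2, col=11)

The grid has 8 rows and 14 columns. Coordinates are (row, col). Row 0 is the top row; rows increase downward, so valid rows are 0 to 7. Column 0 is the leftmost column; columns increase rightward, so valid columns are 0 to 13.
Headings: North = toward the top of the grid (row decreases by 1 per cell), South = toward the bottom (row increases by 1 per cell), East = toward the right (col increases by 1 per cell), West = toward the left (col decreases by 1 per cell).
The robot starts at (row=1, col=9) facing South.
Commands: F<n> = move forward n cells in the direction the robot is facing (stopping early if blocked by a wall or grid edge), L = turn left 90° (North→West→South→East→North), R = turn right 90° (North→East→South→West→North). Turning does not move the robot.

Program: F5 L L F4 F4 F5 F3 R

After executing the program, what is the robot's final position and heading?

Start: (row=1, col=9), facing South
  F5: move forward 5, now at (row=6, col=9)
  L: turn left, now facing East
  L: turn left, now facing North
  F4: move forward 4, now at (row=2, col=9)
  F4: move forward 2/4 (blocked), now at (row=0, col=9)
  F5: move forward 0/5 (blocked), now at (row=0, col=9)
  F3: move forward 0/3 (blocked), now at (row=0, col=9)
  R: turn right, now facing East
Final: (row=0, col=9), facing East

Answer: Final position: (row=0, col=9), facing East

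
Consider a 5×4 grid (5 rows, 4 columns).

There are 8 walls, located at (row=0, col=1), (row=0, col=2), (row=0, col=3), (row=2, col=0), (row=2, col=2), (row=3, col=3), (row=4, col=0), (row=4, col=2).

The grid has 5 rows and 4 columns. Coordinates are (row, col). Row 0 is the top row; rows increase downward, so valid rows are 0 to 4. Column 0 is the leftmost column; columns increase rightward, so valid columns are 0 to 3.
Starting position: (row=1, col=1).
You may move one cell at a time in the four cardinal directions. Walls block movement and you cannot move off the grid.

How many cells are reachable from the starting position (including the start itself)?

Answer: Reachable cells: 11

Derivation:
BFS flood-fill from (row=1, col=1):
  Distance 0: (row=1, col=1)
  Distance 1: (row=1, col=0), (row=1, col=2), (row=2, col=1)
  Distance 2: (row=0, col=0), (row=1, col=3), (row=3, col=1)
  Distance 3: (row=2, col=3), (row=3, col=0), (row=3, col=2), (row=4, col=1)
Total reachable: 11 (grid has 12 open cells total)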